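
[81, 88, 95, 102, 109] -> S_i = 81 + 7*i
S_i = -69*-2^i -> [-69, 138, -276, 552, -1104]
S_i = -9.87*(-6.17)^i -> [-9.87, 60.9, -375.74, 2318.32, -14304.01]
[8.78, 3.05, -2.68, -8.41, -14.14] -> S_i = 8.78 + -5.73*i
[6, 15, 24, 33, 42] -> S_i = 6 + 9*i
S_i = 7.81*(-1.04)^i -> [7.81, -8.12, 8.45, -8.79, 9.14]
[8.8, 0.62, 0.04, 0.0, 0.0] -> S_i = 8.80*0.07^i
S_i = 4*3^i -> [4, 12, 36, 108, 324]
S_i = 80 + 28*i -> [80, 108, 136, 164, 192]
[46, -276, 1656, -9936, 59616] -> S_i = 46*-6^i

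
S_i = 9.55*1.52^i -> [9.55, 14.52, 22.06, 33.54, 50.98]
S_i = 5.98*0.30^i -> [5.98, 1.79, 0.54, 0.16, 0.05]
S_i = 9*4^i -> [9, 36, 144, 576, 2304]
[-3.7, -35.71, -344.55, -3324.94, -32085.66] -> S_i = -3.70*9.65^i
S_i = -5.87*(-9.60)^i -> [-5.87, 56.35, -540.98, 5193.4, -49856.64]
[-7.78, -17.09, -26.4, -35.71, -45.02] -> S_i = -7.78 + -9.31*i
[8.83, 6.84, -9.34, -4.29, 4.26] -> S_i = Random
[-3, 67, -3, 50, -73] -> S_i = Random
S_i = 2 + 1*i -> [2, 3, 4, 5, 6]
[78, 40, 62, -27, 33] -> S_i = Random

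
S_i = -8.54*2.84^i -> [-8.54, -24.25, -68.88, -195.62, -555.56]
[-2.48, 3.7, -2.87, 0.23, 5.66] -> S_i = Random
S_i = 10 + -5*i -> [10, 5, 0, -5, -10]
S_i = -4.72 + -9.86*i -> [-4.72, -14.58, -24.44, -34.3, -44.16]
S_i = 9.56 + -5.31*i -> [9.56, 4.25, -1.06, -6.37, -11.68]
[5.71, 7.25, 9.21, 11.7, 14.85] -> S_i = 5.71*1.27^i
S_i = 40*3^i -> [40, 120, 360, 1080, 3240]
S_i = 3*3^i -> [3, 9, 27, 81, 243]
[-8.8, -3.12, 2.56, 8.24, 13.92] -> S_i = -8.80 + 5.68*i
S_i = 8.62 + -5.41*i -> [8.62, 3.21, -2.2, -7.61, -13.02]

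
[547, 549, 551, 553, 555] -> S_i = 547 + 2*i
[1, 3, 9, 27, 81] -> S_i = 1*3^i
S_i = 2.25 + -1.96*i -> [2.25, 0.29, -1.67, -3.63, -5.59]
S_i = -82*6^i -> [-82, -492, -2952, -17712, -106272]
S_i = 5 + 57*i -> [5, 62, 119, 176, 233]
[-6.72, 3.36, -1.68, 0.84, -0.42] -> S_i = -6.72*(-0.50)^i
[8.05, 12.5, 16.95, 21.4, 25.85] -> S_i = 8.05 + 4.45*i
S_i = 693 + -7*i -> [693, 686, 679, 672, 665]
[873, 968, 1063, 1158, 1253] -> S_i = 873 + 95*i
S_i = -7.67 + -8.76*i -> [-7.67, -16.43, -25.19, -33.95, -42.71]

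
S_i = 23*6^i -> [23, 138, 828, 4968, 29808]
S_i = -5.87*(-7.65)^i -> [-5.87, 44.91, -343.53, 2627.98, -20104.06]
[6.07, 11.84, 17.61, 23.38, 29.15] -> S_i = 6.07 + 5.77*i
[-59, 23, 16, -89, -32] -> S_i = Random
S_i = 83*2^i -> [83, 166, 332, 664, 1328]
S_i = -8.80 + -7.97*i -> [-8.8, -16.77, -24.74, -32.71, -40.68]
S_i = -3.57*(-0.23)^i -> [-3.57, 0.82, -0.19, 0.04, -0.01]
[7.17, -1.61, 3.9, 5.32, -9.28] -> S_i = Random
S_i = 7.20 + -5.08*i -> [7.2, 2.12, -2.96, -8.04, -13.12]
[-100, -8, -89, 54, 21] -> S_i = Random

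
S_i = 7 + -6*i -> [7, 1, -5, -11, -17]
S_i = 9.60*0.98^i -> [9.6, 9.41, 9.22, 9.04, 8.85]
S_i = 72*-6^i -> [72, -432, 2592, -15552, 93312]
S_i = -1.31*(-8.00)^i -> [-1.31, 10.48, -83.84, 670.72, -5365.76]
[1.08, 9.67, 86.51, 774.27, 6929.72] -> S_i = 1.08*8.95^i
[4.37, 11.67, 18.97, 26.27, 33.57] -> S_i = 4.37 + 7.30*i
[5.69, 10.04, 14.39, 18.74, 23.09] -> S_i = 5.69 + 4.35*i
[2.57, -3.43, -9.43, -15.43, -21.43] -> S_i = 2.57 + -6.00*i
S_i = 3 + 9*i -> [3, 12, 21, 30, 39]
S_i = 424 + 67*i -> [424, 491, 558, 625, 692]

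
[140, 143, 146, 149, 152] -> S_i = 140 + 3*i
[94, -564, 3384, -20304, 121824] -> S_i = 94*-6^i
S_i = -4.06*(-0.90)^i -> [-4.06, 3.65, -3.29, 2.96, -2.66]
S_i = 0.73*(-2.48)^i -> [0.73, -1.81, 4.49, -11.13, 27.61]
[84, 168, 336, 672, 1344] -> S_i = 84*2^i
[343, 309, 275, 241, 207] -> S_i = 343 + -34*i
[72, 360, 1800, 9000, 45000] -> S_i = 72*5^i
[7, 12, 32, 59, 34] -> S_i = Random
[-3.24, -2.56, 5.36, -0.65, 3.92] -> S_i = Random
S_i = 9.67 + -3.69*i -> [9.67, 5.98, 2.29, -1.4, -5.09]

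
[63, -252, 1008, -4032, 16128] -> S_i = 63*-4^i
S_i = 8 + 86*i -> [8, 94, 180, 266, 352]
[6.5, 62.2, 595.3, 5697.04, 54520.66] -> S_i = 6.50*9.57^i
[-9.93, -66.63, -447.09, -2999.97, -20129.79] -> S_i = -9.93*6.71^i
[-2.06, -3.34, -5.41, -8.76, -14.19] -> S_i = -2.06*1.62^i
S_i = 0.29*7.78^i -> [0.29, 2.26, 17.55, 136.56, 1062.47]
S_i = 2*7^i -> [2, 14, 98, 686, 4802]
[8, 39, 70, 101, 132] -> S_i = 8 + 31*i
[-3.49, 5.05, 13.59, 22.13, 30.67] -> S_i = -3.49 + 8.54*i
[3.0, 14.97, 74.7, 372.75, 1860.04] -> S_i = 3.00*4.99^i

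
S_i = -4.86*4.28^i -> [-4.86, -20.8, -89.03, -381.04, -1630.84]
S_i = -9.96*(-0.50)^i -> [-9.96, 4.98, -2.49, 1.25, -0.62]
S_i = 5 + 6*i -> [5, 11, 17, 23, 29]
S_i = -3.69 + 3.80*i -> [-3.69, 0.11, 3.91, 7.71, 11.51]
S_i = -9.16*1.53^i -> [-9.16, -14.01, -21.44, -32.81, -50.2]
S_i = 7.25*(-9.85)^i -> [7.25, -71.41, 703.41, -6928.62, 68246.9]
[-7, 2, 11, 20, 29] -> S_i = -7 + 9*i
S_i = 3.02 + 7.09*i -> [3.02, 10.11, 17.2, 24.29, 31.38]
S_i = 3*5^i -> [3, 15, 75, 375, 1875]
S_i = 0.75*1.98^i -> [0.75, 1.48, 2.94, 5.82, 11.53]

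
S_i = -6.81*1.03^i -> [-6.81, -7.01, -7.22, -7.44, -7.66]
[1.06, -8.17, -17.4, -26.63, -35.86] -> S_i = 1.06 + -9.23*i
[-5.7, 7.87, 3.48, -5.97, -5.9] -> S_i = Random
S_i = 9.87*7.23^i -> [9.87, 71.36, 515.93, 3730.2, 26969.34]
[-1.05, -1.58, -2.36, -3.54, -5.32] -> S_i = -1.05*1.50^i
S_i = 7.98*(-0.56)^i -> [7.98, -4.47, 2.5, -1.4, 0.78]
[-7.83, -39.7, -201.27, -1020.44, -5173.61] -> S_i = -7.83*5.07^i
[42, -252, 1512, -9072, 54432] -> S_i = 42*-6^i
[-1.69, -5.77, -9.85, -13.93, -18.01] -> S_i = -1.69 + -4.08*i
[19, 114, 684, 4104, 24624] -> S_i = 19*6^i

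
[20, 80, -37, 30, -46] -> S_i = Random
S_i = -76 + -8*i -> [-76, -84, -92, -100, -108]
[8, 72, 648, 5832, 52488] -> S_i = 8*9^i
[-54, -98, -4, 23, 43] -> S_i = Random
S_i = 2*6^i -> [2, 12, 72, 432, 2592]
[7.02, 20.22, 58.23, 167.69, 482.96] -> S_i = 7.02*2.88^i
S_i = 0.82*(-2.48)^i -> [0.82, -2.03, 5.04, -12.51, 31.02]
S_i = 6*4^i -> [6, 24, 96, 384, 1536]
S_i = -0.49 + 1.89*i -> [-0.49, 1.4, 3.29, 5.18, 7.07]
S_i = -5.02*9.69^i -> [-5.02, -48.64, -471.36, -4567.46, -44258.72]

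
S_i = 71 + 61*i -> [71, 132, 193, 254, 315]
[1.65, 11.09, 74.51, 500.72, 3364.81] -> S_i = 1.65*6.72^i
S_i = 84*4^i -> [84, 336, 1344, 5376, 21504]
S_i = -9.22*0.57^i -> [-9.22, -5.26, -3.0, -1.71, -0.97]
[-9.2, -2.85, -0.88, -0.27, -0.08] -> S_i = -9.20*0.31^i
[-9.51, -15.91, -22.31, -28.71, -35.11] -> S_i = -9.51 + -6.40*i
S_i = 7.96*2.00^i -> [7.96, 15.92, 31.84, 63.68, 127.36]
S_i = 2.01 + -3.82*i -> [2.01, -1.81, -5.63, -9.45, -13.27]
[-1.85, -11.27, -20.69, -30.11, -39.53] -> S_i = -1.85 + -9.42*i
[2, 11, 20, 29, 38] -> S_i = 2 + 9*i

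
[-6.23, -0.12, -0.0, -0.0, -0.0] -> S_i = -6.23*0.02^i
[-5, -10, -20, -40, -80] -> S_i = -5*2^i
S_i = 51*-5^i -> [51, -255, 1275, -6375, 31875]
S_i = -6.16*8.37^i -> [-6.16, -51.56, -431.55, -3612.08, -30233.09]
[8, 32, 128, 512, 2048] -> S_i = 8*4^i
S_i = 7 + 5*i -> [7, 12, 17, 22, 27]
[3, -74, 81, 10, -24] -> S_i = Random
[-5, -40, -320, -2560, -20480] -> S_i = -5*8^i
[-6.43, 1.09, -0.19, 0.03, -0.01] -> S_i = -6.43*(-0.17)^i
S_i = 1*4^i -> [1, 4, 16, 64, 256]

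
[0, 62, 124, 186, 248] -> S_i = 0 + 62*i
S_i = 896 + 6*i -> [896, 902, 908, 914, 920]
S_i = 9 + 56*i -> [9, 65, 121, 177, 233]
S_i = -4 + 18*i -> [-4, 14, 32, 50, 68]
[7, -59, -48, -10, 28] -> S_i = Random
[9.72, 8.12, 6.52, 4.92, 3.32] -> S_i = 9.72 + -1.60*i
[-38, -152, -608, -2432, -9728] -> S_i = -38*4^i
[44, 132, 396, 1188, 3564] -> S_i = 44*3^i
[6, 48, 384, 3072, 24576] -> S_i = 6*8^i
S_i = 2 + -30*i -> [2, -28, -58, -88, -118]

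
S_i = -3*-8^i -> [-3, 24, -192, 1536, -12288]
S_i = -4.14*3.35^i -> [-4.14, -13.87, -46.46, -155.64, -521.41]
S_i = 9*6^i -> [9, 54, 324, 1944, 11664]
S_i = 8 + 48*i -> [8, 56, 104, 152, 200]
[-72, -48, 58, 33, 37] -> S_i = Random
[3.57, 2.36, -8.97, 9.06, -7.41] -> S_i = Random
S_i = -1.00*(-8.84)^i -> [-1.0, 8.84, -78.15, 690.81, -6106.73]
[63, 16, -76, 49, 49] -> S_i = Random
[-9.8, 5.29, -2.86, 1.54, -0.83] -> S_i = -9.80*(-0.54)^i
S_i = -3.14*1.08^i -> [-3.14, -3.39, -3.66, -3.96, -4.27]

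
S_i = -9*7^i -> [-9, -63, -441, -3087, -21609]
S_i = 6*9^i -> [6, 54, 486, 4374, 39366]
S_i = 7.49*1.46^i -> [7.49, 10.94, 15.97, 23.31, 34.03]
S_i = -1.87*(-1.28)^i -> [-1.87, 2.39, -3.06, 3.92, -5.02]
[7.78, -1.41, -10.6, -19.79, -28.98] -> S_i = 7.78 + -9.19*i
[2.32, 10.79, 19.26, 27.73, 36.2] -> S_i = 2.32 + 8.47*i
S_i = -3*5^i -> [-3, -15, -75, -375, -1875]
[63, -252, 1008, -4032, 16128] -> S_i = 63*-4^i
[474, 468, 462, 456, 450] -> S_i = 474 + -6*i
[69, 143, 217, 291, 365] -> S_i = 69 + 74*i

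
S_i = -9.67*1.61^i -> [-9.67, -15.57, -25.07, -40.36, -64.97]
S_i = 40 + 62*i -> [40, 102, 164, 226, 288]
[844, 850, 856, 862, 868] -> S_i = 844 + 6*i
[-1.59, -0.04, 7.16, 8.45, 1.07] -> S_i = Random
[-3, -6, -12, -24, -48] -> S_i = -3*2^i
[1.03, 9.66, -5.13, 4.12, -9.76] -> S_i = Random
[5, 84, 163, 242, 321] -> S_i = 5 + 79*i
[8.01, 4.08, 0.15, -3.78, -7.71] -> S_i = 8.01 + -3.93*i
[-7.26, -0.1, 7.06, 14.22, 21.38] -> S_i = -7.26 + 7.16*i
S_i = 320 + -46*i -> [320, 274, 228, 182, 136]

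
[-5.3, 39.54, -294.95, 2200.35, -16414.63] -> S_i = -5.30*(-7.46)^i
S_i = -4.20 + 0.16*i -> [-4.2, -4.04, -3.88, -3.72, -3.56]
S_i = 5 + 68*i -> [5, 73, 141, 209, 277]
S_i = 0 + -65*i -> [0, -65, -130, -195, -260]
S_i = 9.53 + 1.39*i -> [9.53, 10.92, 12.31, 13.7, 15.09]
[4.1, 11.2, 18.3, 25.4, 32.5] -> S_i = 4.10 + 7.10*i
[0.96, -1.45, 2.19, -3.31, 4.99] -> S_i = 0.96*(-1.51)^i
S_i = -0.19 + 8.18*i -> [-0.19, 7.99, 16.17, 24.35, 32.53]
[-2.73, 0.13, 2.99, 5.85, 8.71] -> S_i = -2.73 + 2.86*i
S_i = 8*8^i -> [8, 64, 512, 4096, 32768]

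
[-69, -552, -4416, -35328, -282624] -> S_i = -69*8^i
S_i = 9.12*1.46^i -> [9.12, 13.32, 19.44, 28.38, 41.44]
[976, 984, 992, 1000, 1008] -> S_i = 976 + 8*i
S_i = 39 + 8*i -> [39, 47, 55, 63, 71]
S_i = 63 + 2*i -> [63, 65, 67, 69, 71]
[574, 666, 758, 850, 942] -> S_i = 574 + 92*i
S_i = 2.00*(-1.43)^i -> [2.0, -2.86, 4.09, -5.85, 8.36]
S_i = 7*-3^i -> [7, -21, 63, -189, 567]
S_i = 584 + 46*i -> [584, 630, 676, 722, 768]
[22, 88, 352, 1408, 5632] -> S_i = 22*4^i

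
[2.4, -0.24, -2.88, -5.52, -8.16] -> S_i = 2.40 + -2.64*i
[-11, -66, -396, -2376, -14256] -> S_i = -11*6^i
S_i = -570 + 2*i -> [-570, -568, -566, -564, -562]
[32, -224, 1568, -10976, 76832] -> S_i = 32*-7^i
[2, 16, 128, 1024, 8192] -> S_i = 2*8^i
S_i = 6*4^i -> [6, 24, 96, 384, 1536]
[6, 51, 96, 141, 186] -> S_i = 6 + 45*i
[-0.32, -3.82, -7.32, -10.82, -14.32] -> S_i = -0.32 + -3.50*i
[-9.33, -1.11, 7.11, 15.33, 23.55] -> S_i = -9.33 + 8.22*i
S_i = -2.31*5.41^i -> [-2.31, -12.5, -67.61, -365.77, -1978.8]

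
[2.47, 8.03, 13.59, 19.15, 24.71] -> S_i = 2.47 + 5.56*i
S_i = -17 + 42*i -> [-17, 25, 67, 109, 151]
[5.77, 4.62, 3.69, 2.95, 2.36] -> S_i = 5.77*0.80^i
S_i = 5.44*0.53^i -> [5.44, 2.88, 1.53, 0.81, 0.43]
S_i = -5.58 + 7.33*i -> [-5.58, 1.75, 9.08, 16.41, 23.74]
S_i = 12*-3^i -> [12, -36, 108, -324, 972]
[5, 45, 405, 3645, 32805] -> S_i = 5*9^i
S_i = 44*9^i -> [44, 396, 3564, 32076, 288684]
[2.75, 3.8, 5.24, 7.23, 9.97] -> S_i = 2.75*1.38^i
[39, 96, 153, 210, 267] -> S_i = 39 + 57*i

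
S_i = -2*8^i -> [-2, -16, -128, -1024, -8192]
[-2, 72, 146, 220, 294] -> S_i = -2 + 74*i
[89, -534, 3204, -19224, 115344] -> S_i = 89*-6^i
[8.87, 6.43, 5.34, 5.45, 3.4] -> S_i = Random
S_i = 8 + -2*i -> [8, 6, 4, 2, 0]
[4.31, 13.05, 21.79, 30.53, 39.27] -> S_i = 4.31 + 8.74*i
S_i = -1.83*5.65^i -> [-1.83, -10.34, -58.42, -330.06, -1864.85]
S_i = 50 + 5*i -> [50, 55, 60, 65, 70]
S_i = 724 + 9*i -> [724, 733, 742, 751, 760]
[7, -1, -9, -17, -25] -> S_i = 7 + -8*i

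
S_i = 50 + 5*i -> [50, 55, 60, 65, 70]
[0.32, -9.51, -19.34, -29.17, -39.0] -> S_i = 0.32 + -9.83*i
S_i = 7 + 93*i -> [7, 100, 193, 286, 379]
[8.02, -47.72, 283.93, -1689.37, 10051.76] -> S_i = 8.02*(-5.95)^i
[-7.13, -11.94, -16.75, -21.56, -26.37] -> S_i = -7.13 + -4.81*i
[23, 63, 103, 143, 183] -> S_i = 23 + 40*i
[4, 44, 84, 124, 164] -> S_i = 4 + 40*i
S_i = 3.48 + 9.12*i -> [3.48, 12.6, 21.72, 30.84, 39.96]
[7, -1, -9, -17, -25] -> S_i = 7 + -8*i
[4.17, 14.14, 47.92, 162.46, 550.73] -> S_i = 4.17*3.39^i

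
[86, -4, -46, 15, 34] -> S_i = Random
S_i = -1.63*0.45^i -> [-1.63, -0.73, -0.33, -0.15, -0.07]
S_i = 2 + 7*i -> [2, 9, 16, 23, 30]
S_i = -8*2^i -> [-8, -16, -32, -64, -128]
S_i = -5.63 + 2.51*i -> [-5.63, -3.12, -0.61, 1.9, 4.41]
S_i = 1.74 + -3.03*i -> [1.74, -1.29, -4.32, -7.35, -10.38]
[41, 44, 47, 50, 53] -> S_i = 41 + 3*i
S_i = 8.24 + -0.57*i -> [8.24, 7.67, 7.1, 6.53, 5.96]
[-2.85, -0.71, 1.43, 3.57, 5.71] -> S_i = -2.85 + 2.14*i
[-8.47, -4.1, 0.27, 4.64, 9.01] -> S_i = -8.47 + 4.37*i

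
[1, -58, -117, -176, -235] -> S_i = 1 + -59*i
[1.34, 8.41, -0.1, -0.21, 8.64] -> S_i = Random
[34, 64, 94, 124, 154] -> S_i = 34 + 30*i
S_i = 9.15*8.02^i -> [9.15, 73.38, 588.53, 4720.02, 37854.59]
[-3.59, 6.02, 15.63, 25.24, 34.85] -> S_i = -3.59 + 9.61*i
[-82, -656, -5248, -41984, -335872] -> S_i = -82*8^i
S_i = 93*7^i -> [93, 651, 4557, 31899, 223293]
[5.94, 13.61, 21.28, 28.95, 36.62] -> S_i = 5.94 + 7.67*i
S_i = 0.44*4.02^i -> [0.44, 1.77, 7.11, 28.58, 114.91]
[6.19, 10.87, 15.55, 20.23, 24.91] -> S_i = 6.19 + 4.68*i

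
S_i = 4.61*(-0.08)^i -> [4.61, -0.37, 0.03, -0.0, 0.0]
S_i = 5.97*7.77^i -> [5.97, 46.39, 360.43, 2800.51, 21759.98]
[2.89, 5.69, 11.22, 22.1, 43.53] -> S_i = 2.89*1.97^i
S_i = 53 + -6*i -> [53, 47, 41, 35, 29]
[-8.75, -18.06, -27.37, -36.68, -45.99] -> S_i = -8.75 + -9.31*i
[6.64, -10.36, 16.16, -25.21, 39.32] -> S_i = 6.64*(-1.56)^i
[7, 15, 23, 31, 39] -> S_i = 7 + 8*i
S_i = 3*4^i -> [3, 12, 48, 192, 768]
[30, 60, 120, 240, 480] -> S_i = 30*2^i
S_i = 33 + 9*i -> [33, 42, 51, 60, 69]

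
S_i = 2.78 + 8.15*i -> [2.78, 10.93, 19.08, 27.23, 35.38]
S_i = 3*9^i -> [3, 27, 243, 2187, 19683]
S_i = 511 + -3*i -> [511, 508, 505, 502, 499]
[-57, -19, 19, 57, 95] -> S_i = -57 + 38*i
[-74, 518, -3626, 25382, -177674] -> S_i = -74*-7^i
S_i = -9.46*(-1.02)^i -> [-9.46, 9.65, -9.84, 10.04, -10.24]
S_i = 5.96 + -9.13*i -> [5.96, -3.17, -12.3, -21.43, -30.56]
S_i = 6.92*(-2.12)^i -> [6.92, -14.67, 31.1, -65.93, 139.78]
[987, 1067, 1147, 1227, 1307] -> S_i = 987 + 80*i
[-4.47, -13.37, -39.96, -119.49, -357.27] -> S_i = -4.47*2.99^i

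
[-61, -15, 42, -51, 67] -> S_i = Random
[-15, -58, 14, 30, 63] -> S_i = Random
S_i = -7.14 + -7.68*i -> [-7.14, -14.82, -22.5, -30.18, -37.86]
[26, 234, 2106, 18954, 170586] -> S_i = 26*9^i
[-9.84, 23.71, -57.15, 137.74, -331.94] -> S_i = -9.84*(-2.41)^i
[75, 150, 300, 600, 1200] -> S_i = 75*2^i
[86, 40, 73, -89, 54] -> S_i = Random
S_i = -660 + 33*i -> [-660, -627, -594, -561, -528]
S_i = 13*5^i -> [13, 65, 325, 1625, 8125]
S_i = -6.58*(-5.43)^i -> [-6.58, 35.73, -194.01, 1053.48, -5720.38]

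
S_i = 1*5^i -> [1, 5, 25, 125, 625]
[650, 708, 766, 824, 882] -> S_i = 650 + 58*i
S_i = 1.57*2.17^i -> [1.57, 3.41, 7.39, 16.04, 34.81]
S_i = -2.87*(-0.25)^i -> [-2.87, 0.72, -0.18, 0.04, -0.01]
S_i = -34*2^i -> [-34, -68, -136, -272, -544]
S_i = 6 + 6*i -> [6, 12, 18, 24, 30]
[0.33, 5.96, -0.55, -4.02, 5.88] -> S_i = Random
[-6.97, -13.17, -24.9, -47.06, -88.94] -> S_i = -6.97*1.89^i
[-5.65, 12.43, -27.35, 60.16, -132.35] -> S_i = -5.65*(-2.20)^i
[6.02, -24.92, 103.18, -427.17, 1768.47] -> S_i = 6.02*(-4.14)^i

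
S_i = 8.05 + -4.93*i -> [8.05, 3.12, -1.81, -6.74, -11.67]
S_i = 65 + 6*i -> [65, 71, 77, 83, 89]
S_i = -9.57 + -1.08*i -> [-9.57, -10.65, -11.73, -12.81, -13.89]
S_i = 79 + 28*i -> [79, 107, 135, 163, 191]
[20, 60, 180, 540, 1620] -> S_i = 20*3^i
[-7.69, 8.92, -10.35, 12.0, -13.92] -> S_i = -7.69*(-1.16)^i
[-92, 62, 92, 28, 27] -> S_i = Random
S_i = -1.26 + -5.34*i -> [-1.26, -6.6, -11.94, -17.28, -22.62]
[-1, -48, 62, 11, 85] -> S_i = Random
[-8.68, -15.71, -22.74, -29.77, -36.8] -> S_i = -8.68 + -7.03*i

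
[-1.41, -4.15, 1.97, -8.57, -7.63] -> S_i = Random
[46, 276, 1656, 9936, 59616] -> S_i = 46*6^i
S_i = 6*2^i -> [6, 12, 24, 48, 96]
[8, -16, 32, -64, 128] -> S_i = 8*-2^i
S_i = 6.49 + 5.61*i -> [6.49, 12.1, 17.71, 23.32, 28.93]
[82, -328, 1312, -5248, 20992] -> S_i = 82*-4^i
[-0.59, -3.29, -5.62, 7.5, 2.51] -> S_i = Random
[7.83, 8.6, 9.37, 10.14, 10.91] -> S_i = 7.83 + 0.77*i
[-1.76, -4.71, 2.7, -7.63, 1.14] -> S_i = Random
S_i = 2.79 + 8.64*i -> [2.79, 11.43, 20.07, 28.71, 37.35]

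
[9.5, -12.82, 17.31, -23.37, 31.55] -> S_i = 9.50*(-1.35)^i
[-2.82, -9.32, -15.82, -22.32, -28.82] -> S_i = -2.82 + -6.50*i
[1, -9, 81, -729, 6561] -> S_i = 1*-9^i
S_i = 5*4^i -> [5, 20, 80, 320, 1280]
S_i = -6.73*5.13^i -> [-6.73, -34.52, -177.11, -908.59, -4661.06]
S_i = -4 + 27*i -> [-4, 23, 50, 77, 104]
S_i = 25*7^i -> [25, 175, 1225, 8575, 60025]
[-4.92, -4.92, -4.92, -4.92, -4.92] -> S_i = -4.92 + 0.00*i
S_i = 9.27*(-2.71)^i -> [9.27, -25.12, 68.08, -184.5, 499.98]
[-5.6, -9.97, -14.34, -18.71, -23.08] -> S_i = -5.60 + -4.37*i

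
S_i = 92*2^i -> [92, 184, 368, 736, 1472]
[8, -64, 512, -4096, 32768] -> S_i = 8*-8^i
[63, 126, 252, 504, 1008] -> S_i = 63*2^i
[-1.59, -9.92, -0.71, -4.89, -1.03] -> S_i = Random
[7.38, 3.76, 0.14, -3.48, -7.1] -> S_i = 7.38 + -3.62*i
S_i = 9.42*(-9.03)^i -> [9.42, -85.06, 768.12, -6936.08, 62632.81]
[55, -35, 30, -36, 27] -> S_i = Random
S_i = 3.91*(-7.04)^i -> [3.91, -27.53, 193.79, -1364.25, 9604.34]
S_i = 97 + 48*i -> [97, 145, 193, 241, 289]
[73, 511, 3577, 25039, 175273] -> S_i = 73*7^i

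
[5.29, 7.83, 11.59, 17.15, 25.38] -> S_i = 5.29*1.48^i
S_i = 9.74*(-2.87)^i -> [9.74, -27.95, 80.23, -230.25, 660.83]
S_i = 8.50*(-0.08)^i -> [8.5, -0.68, 0.05, -0.0, 0.0]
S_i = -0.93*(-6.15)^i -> [-0.93, 5.72, -35.17, 216.33, -1330.4]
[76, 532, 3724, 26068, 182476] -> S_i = 76*7^i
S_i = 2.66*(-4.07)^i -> [2.66, -10.83, 44.06, -179.33, 729.89]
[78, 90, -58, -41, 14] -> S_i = Random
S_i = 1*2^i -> [1, 2, 4, 8, 16]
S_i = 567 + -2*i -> [567, 565, 563, 561, 559]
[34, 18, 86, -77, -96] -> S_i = Random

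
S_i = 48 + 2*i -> [48, 50, 52, 54, 56]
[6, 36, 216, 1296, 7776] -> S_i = 6*6^i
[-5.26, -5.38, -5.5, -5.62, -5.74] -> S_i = -5.26 + -0.12*i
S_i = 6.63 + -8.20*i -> [6.63, -1.57, -9.77, -17.97, -26.17]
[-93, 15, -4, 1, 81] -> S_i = Random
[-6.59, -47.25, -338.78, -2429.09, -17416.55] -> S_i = -6.59*7.17^i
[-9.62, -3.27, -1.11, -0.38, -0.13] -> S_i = -9.62*0.34^i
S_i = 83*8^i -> [83, 664, 5312, 42496, 339968]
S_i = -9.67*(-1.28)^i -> [-9.67, 12.38, -15.84, 20.28, -25.96]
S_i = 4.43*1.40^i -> [4.43, 6.2, 8.68, 12.16, 17.02]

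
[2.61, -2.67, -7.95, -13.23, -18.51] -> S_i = 2.61 + -5.28*i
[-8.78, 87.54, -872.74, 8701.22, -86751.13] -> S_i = -8.78*(-9.97)^i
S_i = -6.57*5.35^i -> [-6.57, -35.15, -188.05, -1006.07, -5382.46]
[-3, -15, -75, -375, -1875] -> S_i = -3*5^i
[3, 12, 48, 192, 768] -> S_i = 3*4^i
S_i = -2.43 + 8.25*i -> [-2.43, 5.82, 14.07, 22.32, 30.57]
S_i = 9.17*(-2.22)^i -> [9.17, -20.36, 45.19, -100.33, 222.73]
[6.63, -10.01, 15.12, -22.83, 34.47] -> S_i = 6.63*(-1.51)^i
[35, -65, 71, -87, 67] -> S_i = Random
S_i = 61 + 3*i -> [61, 64, 67, 70, 73]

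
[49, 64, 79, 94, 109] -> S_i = 49 + 15*i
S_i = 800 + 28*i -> [800, 828, 856, 884, 912]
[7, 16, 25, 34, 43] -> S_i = 7 + 9*i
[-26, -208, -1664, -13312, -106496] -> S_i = -26*8^i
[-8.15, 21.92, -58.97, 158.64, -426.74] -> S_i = -8.15*(-2.69)^i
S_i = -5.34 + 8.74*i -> [-5.34, 3.4, 12.14, 20.88, 29.62]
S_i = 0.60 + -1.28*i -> [0.6, -0.68, -1.96, -3.24, -4.52]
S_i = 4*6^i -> [4, 24, 144, 864, 5184]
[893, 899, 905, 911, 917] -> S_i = 893 + 6*i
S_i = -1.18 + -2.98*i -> [-1.18, -4.16, -7.14, -10.12, -13.1]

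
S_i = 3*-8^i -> [3, -24, 192, -1536, 12288]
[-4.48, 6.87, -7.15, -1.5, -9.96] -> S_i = Random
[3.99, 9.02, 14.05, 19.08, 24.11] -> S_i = 3.99 + 5.03*i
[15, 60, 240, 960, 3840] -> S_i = 15*4^i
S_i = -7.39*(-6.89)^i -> [-7.39, 50.92, -350.82, 2417.14, -16654.11]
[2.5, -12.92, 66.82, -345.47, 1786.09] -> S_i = 2.50*(-5.17)^i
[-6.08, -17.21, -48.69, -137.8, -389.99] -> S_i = -6.08*2.83^i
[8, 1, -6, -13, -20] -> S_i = 8 + -7*i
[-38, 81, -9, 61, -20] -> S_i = Random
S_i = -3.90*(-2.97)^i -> [-3.9, 11.58, -34.4, 102.17, -303.45]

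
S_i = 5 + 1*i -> [5, 6, 7, 8, 9]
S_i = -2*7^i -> [-2, -14, -98, -686, -4802]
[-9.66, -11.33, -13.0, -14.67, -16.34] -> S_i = -9.66 + -1.67*i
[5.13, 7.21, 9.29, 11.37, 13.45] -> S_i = 5.13 + 2.08*i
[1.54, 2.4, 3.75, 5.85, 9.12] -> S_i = 1.54*1.56^i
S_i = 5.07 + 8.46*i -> [5.07, 13.53, 21.99, 30.45, 38.91]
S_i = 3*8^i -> [3, 24, 192, 1536, 12288]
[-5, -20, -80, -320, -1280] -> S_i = -5*4^i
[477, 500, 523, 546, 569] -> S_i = 477 + 23*i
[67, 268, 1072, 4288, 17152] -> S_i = 67*4^i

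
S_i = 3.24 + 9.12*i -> [3.24, 12.36, 21.48, 30.6, 39.72]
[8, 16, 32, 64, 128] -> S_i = 8*2^i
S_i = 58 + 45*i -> [58, 103, 148, 193, 238]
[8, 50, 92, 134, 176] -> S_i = 8 + 42*i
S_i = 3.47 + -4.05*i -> [3.47, -0.58, -4.63, -8.68, -12.73]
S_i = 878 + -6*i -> [878, 872, 866, 860, 854]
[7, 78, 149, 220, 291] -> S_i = 7 + 71*i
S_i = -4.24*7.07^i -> [-4.24, -29.98, -211.94, -1498.39, -10593.6]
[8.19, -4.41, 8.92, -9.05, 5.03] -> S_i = Random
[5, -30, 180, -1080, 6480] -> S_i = 5*-6^i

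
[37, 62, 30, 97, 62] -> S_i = Random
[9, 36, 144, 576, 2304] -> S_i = 9*4^i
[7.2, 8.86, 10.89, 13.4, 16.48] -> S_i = 7.20*1.23^i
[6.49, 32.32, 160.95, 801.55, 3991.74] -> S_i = 6.49*4.98^i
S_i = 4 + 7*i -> [4, 11, 18, 25, 32]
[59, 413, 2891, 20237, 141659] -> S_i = 59*7^i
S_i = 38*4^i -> [38, 152, 608, 2432, 9728]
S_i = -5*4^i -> [-5, -20, -80, -320, -1280]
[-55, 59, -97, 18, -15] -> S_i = Random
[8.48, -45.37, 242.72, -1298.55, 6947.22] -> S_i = 8.48*(-5.35)^i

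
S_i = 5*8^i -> [5, 40, 320, 2560, 20480]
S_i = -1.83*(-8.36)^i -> [-1.83, 15.3, -127.9, 1069.23, -8938.74]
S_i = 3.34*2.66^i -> [3.34, 8.88, 23.63, 62.86, 167.21]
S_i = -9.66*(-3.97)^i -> [-9.66, 38.35, -152.25, 604.43, -2399.6]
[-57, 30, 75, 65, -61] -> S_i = Random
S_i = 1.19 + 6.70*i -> [1.19, 7.89, 14.59, 21.29, 27.99]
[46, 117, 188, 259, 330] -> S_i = 46 + 71*i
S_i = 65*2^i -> [65, 130, 260, 520, 1040]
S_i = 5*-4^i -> [5, -20, 80, -320, 1280]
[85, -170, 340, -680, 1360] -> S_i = 85*-2^i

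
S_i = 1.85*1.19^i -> [1.85, 2.2, 2.62, 3.12, 3.71]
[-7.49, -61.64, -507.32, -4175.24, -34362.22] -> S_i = -7.49*8.23^i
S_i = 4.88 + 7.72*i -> [4.88, 12.6, 20.32, 28.04, 35.76]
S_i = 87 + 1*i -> [87, 88, 89, 90, 91]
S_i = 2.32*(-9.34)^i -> [2.32, -21.67, 202.39, -1890.29, 17655.32]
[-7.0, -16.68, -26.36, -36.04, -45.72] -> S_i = -7.00 + -9.68*i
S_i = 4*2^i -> [4, 8, 16, 32, 64]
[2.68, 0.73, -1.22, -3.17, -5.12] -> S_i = 2.68 + -1.95*i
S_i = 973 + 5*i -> [973, 978, 983, 988, 993]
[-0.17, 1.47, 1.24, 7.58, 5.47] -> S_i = Random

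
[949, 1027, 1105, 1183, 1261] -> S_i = 949 + 78*i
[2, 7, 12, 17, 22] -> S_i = 2 + 5*i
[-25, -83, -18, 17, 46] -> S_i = Random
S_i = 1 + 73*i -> [1, 74, 147, 220, 293]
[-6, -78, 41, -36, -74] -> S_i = Random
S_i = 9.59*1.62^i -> [9.59, 15.54, 25.17, 40.77, 66.05]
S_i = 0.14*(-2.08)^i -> [0.14, -0.29, 0.61, -1.26, 2.62]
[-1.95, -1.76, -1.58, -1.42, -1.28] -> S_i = -1.95*0.90^i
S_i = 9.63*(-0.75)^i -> [9.63, -7.22, 5.42, -4.06, 3.05]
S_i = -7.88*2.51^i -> [-7.88, -19.78, -49.64, -124.61, -312.77]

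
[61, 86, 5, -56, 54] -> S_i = Random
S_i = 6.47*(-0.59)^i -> [6.47, -3.82, 2.25, -1.33, 0.78]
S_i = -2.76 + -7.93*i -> [-2.76, -10.69, -18.62, -26.55, -34.48]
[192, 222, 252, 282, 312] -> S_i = 192 + 30*i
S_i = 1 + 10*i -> [1, 11, 21, 31, 41]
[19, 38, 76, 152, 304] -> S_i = 19*2^i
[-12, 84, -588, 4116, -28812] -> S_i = -12*-7^i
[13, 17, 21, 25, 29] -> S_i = 13 + 4*i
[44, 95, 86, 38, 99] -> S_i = Random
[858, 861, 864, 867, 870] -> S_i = 858 + 3*i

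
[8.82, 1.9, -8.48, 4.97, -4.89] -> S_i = Random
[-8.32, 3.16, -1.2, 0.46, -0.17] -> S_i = -8.32*(-0.38)^i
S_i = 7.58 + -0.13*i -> [7.58, 7.45, 7.32, 7.19, 7.06]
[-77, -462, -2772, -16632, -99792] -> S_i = -77*6^i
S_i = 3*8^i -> [3, 24, 192, 1536, 12288]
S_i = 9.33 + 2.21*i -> [9.33, 11.54, 13.75, 15.96, 18.17]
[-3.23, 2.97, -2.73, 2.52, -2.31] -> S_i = -3.23*(-0.92)^i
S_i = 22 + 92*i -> [22, 114, 206, 298, 390]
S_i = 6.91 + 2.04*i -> [6.91, 8.95, 10.99, 13.03, 15.07]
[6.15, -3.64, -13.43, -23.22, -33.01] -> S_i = 6.15 + -9.79*i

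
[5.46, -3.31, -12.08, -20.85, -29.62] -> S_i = 5.46 + -8.77*i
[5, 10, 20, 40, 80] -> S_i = 5*2^i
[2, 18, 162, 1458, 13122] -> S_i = 2*9^i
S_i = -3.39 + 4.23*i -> [-3.39, 0.84, 5.07, 9.3, 13.53]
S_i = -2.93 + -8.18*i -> [-2.93, -11.11, -19.29, -27.47, -35.65]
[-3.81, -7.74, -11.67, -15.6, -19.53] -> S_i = -3.81 + -3.93*i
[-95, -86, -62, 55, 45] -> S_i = Random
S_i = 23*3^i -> [23, 69, 207, 621, 1863]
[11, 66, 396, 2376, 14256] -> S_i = 11*6^i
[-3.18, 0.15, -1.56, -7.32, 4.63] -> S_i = Random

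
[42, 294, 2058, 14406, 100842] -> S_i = 42*7^i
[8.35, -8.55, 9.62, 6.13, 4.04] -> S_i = Random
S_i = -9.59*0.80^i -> [-9.59, -7.67, -6.14, -4.91, -3.93]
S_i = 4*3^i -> [4, 12, 36, 108, 324]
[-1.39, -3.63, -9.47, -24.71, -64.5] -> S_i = -1.39*2.61^i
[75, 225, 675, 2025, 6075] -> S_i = 75*3^i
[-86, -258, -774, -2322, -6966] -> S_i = -86*3^i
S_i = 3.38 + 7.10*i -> [3.38, 10.48, 17.58, 24.68, 31.78]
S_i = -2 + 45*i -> [-2, 43, 88, 133, 178]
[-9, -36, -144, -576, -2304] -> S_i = -9*4^i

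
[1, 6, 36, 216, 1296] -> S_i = 1*6^i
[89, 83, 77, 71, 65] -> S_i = 89 + -6*i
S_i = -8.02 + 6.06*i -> [-8.02, -1.96, 4.1, 10.16, 16.22]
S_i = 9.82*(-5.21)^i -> [9.82, -51.16, 266.56, -1388.75, 7235.4]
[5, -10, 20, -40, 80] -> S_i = 5*-2^i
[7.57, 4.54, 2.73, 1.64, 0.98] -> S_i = 7.57*0.60^i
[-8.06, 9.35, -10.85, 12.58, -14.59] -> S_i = -8.06*(-1.16)^i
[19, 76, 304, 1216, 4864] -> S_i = 19*4^i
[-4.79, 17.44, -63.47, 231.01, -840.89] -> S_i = -4.79*(-3.64)^i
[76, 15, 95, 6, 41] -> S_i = Random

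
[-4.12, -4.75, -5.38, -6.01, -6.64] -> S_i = -4.12 + -0.63*i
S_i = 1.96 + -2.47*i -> [1.96, -0.51, -2.98, -5.45, -7.92]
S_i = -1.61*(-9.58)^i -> [-1.61, 15.42, -147.76, 1415.54, -13560.88]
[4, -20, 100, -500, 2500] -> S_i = 4*-5^i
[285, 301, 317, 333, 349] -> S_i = 285 + 16*i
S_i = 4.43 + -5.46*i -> [4.43, -1.03, -6.49, -11.95, -17.41]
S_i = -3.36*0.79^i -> [-3.36, -2.65, -2.1, -1.66, -1.31]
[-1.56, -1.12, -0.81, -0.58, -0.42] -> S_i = -1.56*0.72^i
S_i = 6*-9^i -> [6, -54, 486, -4374, 39366]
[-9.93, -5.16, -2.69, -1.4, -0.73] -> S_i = -9.93*0.52^i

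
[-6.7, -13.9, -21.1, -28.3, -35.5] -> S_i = -6.70 + -7.20*i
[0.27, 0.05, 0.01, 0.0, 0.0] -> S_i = 0.27*0.19^i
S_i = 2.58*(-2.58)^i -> [2.58, -6.66, 17.17, -44.31, 114.31]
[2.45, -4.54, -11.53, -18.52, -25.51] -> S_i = 2.45 + -6.99*i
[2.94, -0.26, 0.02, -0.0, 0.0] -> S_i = 2.94*(-0.09)^i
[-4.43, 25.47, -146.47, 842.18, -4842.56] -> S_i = -4.43*(-5.75)^i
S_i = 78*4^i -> [78, 312, 1248, 4992, 19968]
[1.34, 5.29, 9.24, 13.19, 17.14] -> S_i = 1.34 + 3.95*i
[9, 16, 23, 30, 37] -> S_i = 9 + 7*i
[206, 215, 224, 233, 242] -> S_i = 206 + 9*i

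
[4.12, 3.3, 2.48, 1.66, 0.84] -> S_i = 4.12 + -0.82*i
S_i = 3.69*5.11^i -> [3.69, 18.86, 96.35, 492.37, 2516.0]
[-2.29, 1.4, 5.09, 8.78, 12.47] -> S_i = -2.29 + 3.69*i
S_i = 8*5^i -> [8, 40, 200, 1000, 5000]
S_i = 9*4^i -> [9, 36, 144, 576, 2304]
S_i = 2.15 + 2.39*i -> [2.15, 4.54, 6.93, 9.32, 11.71]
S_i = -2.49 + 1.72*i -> [-2.49, -0.77, 0.95, 2.67, 4.39]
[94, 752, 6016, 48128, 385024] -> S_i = 94*8^i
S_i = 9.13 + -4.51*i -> [9.13, 4.62, 0.11, -4.4, -8.91]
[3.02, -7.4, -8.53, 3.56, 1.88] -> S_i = Random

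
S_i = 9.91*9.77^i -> [9.91, 96.82, 945.94, 9241.82, 90292.55]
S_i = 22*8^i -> [22, 176, 1408, 11264, 90112]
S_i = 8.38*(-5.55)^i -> [8.38, -46.51, 258.12, -1432.59, 7950.89]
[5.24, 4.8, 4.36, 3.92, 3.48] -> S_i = 5.24 + -0.44*i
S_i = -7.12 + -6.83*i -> [-7.12, -13.95, -20.78, -27.61, -34.44]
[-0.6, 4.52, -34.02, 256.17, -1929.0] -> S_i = -0.60*(-7.53)^i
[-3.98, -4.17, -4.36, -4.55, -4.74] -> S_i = -3.98 + -0.19*i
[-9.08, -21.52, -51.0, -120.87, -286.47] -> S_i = -9.08*2.37^i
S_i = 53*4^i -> [53, 212, 848, 3392, 13568]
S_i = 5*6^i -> [5, 30, 180, 1080, 6480]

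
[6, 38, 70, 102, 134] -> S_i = 6 + 32*i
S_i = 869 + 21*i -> [869, 890, 911, 932, 953]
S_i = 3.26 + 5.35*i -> [3.26, 8.61, 13.96, 19.31, 24.66]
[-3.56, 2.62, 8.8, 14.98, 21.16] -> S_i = -3.56 + 6.18*i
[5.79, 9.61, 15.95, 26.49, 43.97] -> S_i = 5.79*1.66^i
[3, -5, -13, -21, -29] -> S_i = 3 + -8*i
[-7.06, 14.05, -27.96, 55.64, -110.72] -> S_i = -7.06*(-1.99)^i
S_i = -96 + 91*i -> [-96, -5, 86, 177, 268]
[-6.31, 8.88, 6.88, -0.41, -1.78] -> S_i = Random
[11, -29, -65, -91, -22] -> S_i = Random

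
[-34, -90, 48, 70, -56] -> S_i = Random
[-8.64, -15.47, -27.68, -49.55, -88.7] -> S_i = -8.64*1.79^i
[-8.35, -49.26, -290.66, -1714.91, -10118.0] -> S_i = -8.35*5.90^i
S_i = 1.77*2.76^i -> [1.77, 4.89, 13.48, 37.21, 102.71]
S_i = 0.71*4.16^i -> [0.71, 2.95, 12.29, 51.11, 212.63]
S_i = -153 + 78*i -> [-153, -75, 3, 81, 159]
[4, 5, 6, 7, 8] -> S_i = 4 + 1*i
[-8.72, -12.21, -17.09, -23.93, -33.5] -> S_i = -8.72*1.40^i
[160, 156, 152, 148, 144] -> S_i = 160 + -4*i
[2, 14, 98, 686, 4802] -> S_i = 2*7^i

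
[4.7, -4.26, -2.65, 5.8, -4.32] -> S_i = Random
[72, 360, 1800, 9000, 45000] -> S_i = 72*5^i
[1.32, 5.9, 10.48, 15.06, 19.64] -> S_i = 1.32 + 4.58*i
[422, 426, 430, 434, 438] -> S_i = 422 + 4*i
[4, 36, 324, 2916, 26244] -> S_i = 4*9^i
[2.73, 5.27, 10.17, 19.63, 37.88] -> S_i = 2.73*1.93^i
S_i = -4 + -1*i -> [-4, -5, -6, -7, -8]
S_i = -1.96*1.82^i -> [-1.96, -3.57, -6.49, -11.82, -21.51]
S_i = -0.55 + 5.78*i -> [-0.55, 5.23, 11.01, 16.79, 22.57]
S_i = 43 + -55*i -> [43, -12, -67, -122, -177]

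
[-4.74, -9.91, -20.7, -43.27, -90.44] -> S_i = -4.74*2.09^i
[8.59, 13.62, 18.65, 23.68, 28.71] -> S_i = 8.59 + 5.03*i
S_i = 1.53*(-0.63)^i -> [1.53, -0.96, 0.61, -0.38, 0.24]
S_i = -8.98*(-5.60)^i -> [-8.98, 50.29, -281.61, 1577.03, -8831.38]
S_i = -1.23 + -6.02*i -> [-1.23, -7.25, -13.27, -19.29, -25.31]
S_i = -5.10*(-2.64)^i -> [-5.1, 13.46, -35.54, 93.84, -247.73]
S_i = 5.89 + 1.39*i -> [5.89, 7.28, 8.67, 10.06, 11.45]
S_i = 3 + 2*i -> [3, 5, 7, 9, 11]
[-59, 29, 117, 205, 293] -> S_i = -59 + 88*i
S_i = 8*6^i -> [8, 48, 288, 1728, 10368]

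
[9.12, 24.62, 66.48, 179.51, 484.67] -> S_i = 9.12*2.70^i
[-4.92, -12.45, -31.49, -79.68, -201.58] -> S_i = -4.92*2.53^i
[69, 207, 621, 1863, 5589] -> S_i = 69*3^i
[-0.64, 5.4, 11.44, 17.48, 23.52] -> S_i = -0.64 + 6.04*i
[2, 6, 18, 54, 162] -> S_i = 2*3^i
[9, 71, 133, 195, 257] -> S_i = 9 + 62*i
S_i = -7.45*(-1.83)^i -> [-7.45, 13.63, -24.95, 45.66, -83.55]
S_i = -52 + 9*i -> [-52, -43, -34, -25, -16]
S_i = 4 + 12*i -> [4, 16, 28, 40, 52]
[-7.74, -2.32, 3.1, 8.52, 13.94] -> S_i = -7.74 + 5.42*i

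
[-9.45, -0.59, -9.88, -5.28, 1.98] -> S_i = Random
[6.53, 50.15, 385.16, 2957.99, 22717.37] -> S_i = 6.53*7.68^i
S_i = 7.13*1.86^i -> [7.13, 13.26, 24.67, 45.88, 85.34]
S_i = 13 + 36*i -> [13, 49, 85, 121, 157]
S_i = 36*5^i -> [36, 180, 900, 4500, 22500]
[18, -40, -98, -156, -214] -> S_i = 18 + -58*i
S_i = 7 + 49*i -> [7, 56, 105, 154, 203]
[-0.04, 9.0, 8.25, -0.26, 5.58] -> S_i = Random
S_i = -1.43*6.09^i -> [-1.43, -8.71, -53.04, -322.99, -1967.0]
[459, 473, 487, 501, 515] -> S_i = 459 + 14*i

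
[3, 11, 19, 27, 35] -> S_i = 3 + 8*i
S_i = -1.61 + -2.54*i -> [-1.61, -4.15, -6.69, -9.23, -11.77]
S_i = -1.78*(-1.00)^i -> [-1.78, 1.78, -1.78, 1.78, -1.78]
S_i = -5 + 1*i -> [-5, -4, -3, -2, -1]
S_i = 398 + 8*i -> [398, 406, 414, 422, 430]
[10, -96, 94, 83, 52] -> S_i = Random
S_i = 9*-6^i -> [9, -54, 324, -1944, 11664]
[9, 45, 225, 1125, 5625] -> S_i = 9*5^i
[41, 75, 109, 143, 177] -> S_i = 41 + 34*i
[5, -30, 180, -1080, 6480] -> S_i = 5*-6^i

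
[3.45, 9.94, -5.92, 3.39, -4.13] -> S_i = Random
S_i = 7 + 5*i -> [7, 12, 17, 22, 27]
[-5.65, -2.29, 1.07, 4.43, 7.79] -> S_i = -5.65 + 3.36*i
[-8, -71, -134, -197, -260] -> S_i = -8 + -63*i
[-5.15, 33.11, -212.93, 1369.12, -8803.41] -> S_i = -5.15*(-6.43)^i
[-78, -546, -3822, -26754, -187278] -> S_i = -78*7^i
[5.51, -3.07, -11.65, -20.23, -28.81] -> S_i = 5.51 + -8.58*i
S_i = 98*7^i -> [98, 686, 4802, 33614, 235298]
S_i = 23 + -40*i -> [23, -17, -57, -97, -137]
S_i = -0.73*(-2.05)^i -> [-0.73, 1.5, -3.07, 6.29, -12.89]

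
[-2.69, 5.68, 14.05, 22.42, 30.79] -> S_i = -2.69 + 8.37*i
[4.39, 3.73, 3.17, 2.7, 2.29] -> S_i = 4.39*0.85^i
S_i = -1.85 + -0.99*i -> [-1.85, -2.84, -3.83, -4.82, -5.81]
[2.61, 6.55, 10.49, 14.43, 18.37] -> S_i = 2.61 + 3.94*i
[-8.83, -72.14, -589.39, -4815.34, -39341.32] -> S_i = -8.83*8.17^i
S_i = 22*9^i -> [22, 198, 1782, 16038, 144342]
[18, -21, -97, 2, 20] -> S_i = Random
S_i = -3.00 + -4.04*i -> [-3.0, -7.04, -11.08, -15.12, -19.16]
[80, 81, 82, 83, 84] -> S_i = 80 + 1*i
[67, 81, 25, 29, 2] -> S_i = Random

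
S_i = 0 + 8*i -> [0, 8, 16, 24, 32]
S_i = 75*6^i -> [75, 450, 2700, 16200, 97200]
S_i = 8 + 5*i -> [8, 13, 18, 23, 28]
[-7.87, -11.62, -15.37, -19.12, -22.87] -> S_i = -7.87 + -3.75*i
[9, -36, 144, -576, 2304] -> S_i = 9*-4^i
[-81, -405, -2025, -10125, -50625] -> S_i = -81*5^i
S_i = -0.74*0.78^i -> [-0.74, -0.58, -0.45, -0.35, -0.27]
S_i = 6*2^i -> [6, 12, 24, 48, 96]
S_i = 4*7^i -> [4, 28, 196, 1372, 9604]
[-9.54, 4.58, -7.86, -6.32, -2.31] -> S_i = Random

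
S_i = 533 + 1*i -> [533, 534, 535, 536, 537]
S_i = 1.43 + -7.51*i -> [1.43, -6.08, -13.59, -21.1, -28.61]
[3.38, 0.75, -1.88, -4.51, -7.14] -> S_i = 3.38 + -2.63*i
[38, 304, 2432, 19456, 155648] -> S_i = 38*8^i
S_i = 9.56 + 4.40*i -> [9.56, 13.96, 18.36, 22.76, 27.16]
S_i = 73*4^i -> [73, 292, 1168, 4672, 18688]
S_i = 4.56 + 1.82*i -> [4.56, 6.38, 8.2, 10.02, 11.84]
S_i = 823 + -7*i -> [823, 816, 809, 802, 795]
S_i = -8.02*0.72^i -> [-8.02, -5.77, -4.16, -2.99, -2.16]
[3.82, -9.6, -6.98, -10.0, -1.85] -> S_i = Random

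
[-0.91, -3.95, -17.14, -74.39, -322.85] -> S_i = -0.91*4.34^i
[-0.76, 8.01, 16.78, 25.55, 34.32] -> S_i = -0.76 + 8.77*i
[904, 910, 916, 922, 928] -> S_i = 904 + 6*i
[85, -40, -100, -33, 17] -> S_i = Random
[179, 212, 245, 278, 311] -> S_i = 179 + 33*i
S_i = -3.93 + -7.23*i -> [-3.93, -11.16, -18.39, -25.62, -32.85]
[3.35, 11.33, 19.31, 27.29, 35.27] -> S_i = 3.35 + 7.98*i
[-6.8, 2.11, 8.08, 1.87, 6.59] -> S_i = Random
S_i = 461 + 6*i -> [461, 467, 473, 479, 485]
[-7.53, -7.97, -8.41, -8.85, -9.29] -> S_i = -7.53 + -0.44*i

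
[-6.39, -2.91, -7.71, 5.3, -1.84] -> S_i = Random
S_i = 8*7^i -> [8, 56, 392, 2744, 19208]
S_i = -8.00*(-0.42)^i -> [-8.0, 3.36, -1.41, 0.59, -0.25]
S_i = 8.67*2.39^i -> [8.67, 20.72, 49.52, 118.36, 282.89]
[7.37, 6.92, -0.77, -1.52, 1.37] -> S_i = Random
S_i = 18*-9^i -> [18, -162, 1458, -13122, 118098]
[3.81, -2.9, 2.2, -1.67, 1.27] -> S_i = 3.81*(-0.76)^i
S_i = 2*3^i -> [2, 6, 18, 54, 162]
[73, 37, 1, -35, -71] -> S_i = 73 + -36*i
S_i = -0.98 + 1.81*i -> [-0.98, 0.83, 2.64, 4.45, 6.26]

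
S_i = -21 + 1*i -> [-21, -20, -19, -18, -17]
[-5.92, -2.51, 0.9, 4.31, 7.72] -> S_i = -5.92 + 3.41*i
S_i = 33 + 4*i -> [33, 37, 41, 45, 49]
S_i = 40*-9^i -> [40, -360, 3240, -29160, 262440]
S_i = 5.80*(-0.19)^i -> [5.8, -1.1, 0.21, -0.04, 0.01]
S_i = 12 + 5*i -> [12, 17, 22, 27, 32]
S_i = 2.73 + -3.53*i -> [2.73, -0.8, -4.33, -7.86, -11.39]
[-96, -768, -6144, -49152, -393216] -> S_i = -96*8^i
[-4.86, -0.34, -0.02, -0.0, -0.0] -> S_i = -4.86*0.07^i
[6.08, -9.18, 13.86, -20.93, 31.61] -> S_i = 6.08*(-1.51)^i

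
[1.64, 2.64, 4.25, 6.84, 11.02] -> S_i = 1.64*1.61^i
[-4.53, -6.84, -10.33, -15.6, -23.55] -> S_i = -4.53*1.51^i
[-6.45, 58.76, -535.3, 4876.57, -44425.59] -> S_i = -6.45*(-9.11)^i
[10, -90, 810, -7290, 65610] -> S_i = 10*-9^i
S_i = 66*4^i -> [66, 264, 1056, 4224, 16896]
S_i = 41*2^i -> [41, 82, 164, 328, 656]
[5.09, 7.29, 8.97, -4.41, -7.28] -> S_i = Random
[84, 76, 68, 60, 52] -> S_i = 84 + -8*i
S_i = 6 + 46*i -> [6, 52, 98, 144, 190]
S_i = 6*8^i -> [6, 48, 384, 3072, 24576]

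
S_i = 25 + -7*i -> [25, 18, 11, 4, -3]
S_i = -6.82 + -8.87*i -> [-6.82, -15.69, -24.56, -33.43, -42.3]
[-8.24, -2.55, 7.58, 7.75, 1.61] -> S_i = Random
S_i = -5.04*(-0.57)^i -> [-5.04, 2.87, -1.64, 0.93, -0.53]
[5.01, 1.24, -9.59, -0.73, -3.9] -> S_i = Random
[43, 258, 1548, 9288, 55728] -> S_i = 43*6^i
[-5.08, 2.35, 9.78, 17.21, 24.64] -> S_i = -5.08 + 7.43*i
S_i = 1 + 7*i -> [1, 8, 15, 22, 29]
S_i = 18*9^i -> [18, 162, 1458, 13122, 118098]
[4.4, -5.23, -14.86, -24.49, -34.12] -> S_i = 4.40 + -9.63*i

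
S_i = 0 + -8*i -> [0, -8, -16, -24, -32]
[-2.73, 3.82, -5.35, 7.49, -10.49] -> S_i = -2.73*(-1.40)^i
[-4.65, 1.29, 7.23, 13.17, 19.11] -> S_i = -4.65 + 5.94*i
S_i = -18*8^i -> [-18, -144, -1152, -9216, -73728]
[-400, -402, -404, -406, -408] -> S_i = -400 + -2*i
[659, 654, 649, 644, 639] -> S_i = 659 + -5*i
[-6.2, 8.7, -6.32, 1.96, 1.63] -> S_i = Random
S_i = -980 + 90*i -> [-980, -890, -800, -710, -620]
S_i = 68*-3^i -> [68, -204, 612, -1836, 5508]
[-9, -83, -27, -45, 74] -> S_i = Random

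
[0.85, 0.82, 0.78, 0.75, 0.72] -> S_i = 0.85*0.96^i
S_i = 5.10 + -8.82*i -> [5.1, -3.72, -12.54, -21.36, -30.18]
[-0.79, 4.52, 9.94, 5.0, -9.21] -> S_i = Random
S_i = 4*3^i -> [4, 12, 36, 108, 324]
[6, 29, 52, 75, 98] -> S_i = 6 + 23*i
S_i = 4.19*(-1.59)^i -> [4.19, -6.66, 10.59, -16.84, 26.78]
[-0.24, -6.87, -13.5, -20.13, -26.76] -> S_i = -0.24 + -6.63*i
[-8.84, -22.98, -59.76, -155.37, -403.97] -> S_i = -8.84*2.60^i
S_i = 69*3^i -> [69, 207, 621, 1863, 5589]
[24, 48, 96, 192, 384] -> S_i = 24*2^i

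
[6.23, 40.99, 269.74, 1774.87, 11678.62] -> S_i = 6.23*6.58^i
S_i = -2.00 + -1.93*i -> [-2.0, -3.93, -5.86, -7.79, -9.72]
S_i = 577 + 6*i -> [577, 583, 589, 595, 601]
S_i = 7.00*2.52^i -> [7.0, 17.64, 44.45, 112.02, 282.29]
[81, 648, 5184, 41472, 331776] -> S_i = 81*8^i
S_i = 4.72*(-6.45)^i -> [4.72, -30.44, 196.36, -1266.55, 8169.22]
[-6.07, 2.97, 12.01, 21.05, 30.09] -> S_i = -6.07 + 9.04*i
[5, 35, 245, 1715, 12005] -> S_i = 5*7^i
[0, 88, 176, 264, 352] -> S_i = 0 + 88*i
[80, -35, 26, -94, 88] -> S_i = Random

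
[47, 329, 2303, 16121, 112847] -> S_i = 47*7^i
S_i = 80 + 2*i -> [80, 82, 84, 86, 88]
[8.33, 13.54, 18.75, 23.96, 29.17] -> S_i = 8.33 + 5.21*i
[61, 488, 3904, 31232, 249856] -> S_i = 61*8^i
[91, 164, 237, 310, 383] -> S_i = 91 + 73*i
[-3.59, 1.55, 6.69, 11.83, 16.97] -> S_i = -3.59 + 5.14*i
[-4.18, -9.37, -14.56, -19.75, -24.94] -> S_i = -4.18 + -5.19*i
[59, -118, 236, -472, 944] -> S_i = 59*-2^i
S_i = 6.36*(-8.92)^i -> [6.36, -56.73, 506.04, -4513.9, 40263.96]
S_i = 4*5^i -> [4, 20, 100, 500, 2500]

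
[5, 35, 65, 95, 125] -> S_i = 5 + 30*i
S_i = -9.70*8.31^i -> [-9.7, -80.61, -669.84, -5566.41, -46256.83]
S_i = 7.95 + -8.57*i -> [7.95, -0.62, -9.19, -17.76, -26.33]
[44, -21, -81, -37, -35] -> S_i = Random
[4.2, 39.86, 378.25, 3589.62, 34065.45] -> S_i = 4.20*9.49^i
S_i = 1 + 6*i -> [1, 7, 13, 19, 25]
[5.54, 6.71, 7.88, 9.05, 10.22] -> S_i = 5.54 + 1.17*i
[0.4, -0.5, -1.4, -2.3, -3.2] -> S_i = 0.40 + -0.90*i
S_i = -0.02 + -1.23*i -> [-0.02, -1.25, -2.48, -3.71, -4.94]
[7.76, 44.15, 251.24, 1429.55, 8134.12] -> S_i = 7.76*5.69^i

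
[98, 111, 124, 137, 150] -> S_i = 98 + 13*i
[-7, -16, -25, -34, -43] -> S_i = -7 + -9*i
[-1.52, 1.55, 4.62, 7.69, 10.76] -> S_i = -1.52 + 3.07*i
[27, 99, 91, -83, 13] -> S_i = Random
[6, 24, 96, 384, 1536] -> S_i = 6*4^i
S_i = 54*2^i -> [54, 108, 216, 432, 864]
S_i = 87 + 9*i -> [87, 96, 105, 114, 123]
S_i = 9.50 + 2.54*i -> [9.5, 12.04, 14.58, 17.12, 19.66]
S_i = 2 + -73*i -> [2, -71, -144, -217, -290]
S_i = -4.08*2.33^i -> [-4.08, -9.51, -22.15, -51.61, -120.25]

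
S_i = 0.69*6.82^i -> [0.69, 4.71, 32.09, 218.88, 1492.75]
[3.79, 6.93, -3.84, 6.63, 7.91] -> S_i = Random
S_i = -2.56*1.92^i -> [-2.56, -4.92, -9.44, -18.12, -34.79]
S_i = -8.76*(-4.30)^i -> [-8.76, 37.67, -161.97, 696.48, -2994.87]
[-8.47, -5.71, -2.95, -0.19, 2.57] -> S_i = -8.47 + 2.76*i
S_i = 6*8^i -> [6, 48, 384, 3072, 24576]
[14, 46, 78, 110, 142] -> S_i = 14 + 32*i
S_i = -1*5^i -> [-1, -5, -25, -125, -625]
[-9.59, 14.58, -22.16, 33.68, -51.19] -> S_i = -9.59*(-1.52)^i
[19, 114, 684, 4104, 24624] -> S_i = 19*6^i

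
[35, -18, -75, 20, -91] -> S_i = Random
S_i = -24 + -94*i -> [-24, -118, -212, -306, -400]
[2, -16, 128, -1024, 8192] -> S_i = 2*-8^i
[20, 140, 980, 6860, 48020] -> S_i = 20*7^i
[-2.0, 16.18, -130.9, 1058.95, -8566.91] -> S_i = -2.00*(-8.09)^i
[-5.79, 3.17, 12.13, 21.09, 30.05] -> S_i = -5.79 + 8.96*i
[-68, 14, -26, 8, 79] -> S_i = Random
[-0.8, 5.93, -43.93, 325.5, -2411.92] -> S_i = -0.80*(-7.41)^i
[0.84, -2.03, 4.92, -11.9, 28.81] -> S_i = 0.84*(-2.42)^i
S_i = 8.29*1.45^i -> [8.29, 12.02, 17.43, 25.27, 36.65]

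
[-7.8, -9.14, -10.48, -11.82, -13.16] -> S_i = -7.80 + -1.34*i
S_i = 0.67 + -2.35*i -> [0.67, -1.68, -4.03, -6.38, -8.73]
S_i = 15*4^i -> [15, 60, 240, 960, 3840]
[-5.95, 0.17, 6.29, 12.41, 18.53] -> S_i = -5.95 + 6.12*i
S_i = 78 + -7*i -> [78, 71, 64, 57, 50]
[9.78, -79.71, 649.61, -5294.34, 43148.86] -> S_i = 9.78*(-8.15)^i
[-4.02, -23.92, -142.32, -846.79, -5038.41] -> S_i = -4.02*5.95^i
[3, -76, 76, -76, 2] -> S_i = Random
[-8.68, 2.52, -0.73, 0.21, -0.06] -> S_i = -8.68*(-0.29)^i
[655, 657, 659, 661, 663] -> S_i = 655 + 2*i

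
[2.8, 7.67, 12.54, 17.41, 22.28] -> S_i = 2.80 + 4.87*i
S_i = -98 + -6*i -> [-98, -104, -110, -116, -122]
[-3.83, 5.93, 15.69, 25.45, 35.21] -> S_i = -3.83 + 9.76*i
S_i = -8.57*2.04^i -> [-8.57, -17.48, -35.66, -72.76, -148.42]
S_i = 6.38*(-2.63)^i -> [6.38, -16.78, 44.13, -116.06, 305.24]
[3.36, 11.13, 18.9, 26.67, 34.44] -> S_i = 3.36 + 7.77*i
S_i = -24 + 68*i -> [-24, 44, 112, 180, 248]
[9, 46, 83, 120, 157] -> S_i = 9 + 37*i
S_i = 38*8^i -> [38, 304, 2432, 19456, 155648]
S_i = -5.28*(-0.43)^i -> [-5.28, 2.27, -0.98, 0.42, -0.18]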